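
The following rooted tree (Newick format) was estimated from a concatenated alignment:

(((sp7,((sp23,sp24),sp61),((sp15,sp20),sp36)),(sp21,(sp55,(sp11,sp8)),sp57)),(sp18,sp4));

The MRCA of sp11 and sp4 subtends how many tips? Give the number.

The MRCA of sp11 and sp4 is the root, so the clade is the entire tree.
That clade contains 14 terminal taxa: sp11, sp15, sp18, sp20, sp21, sp23, sp24, sp36, sp4, sp55, sp57, sp61, sp7, sp8.

14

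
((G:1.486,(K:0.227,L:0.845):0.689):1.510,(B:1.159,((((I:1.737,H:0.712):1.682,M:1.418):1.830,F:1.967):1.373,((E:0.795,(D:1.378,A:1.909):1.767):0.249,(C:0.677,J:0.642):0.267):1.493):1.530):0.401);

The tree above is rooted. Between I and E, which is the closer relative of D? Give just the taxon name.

E

The MRCA of D and E subtends (E,(D,A)) (3 taxa).
The MRCA of D and I subtends ((((I,H),M),F),((E,(D,A)),(C,J))) (9 taxa).
The first is nested inside the second, so D shares a more recent common ancestor with E.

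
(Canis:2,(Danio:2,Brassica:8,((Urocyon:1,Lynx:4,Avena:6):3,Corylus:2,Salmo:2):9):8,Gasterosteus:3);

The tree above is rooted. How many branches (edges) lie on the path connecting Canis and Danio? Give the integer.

The MRCA of Canis and Danio is the root of the tree.
From Canis up to that node: 1 branch. From Danio up to the same node: 2 branches. Total: 1 + 2 = 3.

3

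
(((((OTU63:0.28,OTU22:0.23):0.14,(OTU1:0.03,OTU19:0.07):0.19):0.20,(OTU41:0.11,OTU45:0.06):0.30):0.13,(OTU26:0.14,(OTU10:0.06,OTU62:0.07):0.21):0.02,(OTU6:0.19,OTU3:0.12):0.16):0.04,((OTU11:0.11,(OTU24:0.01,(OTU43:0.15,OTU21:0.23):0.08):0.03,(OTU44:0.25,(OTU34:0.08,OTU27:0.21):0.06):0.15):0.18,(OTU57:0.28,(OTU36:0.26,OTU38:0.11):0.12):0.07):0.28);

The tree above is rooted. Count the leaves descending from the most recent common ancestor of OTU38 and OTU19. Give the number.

21

The MRCA of OTU38 and OTU19 is the root, so the clade is the entire tree.
That clade contains 21 terminal taxa: OTU1, OTU10, OTU11, OTU19, OTU21, OTU22, OTU24, OTU26, OTU27, OTU3, OTU34, OTU36, OTU38, OTU41, OTU43, OTU44, OTU45, OTU57, OTU6, OTU62, OTU63.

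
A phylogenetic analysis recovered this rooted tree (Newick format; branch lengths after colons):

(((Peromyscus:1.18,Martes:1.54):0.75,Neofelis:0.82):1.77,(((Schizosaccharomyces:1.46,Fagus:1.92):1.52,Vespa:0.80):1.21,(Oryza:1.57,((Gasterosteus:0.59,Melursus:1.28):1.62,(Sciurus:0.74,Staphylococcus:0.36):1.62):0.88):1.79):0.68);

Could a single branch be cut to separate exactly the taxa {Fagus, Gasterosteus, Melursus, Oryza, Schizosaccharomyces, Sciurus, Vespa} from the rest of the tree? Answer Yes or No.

No

The MRCA of the listed taxa subtends (((Schizosaccharomyces,Fagus),Vespa),(Oryza,((Gasterosteus,Melursus),(Sciurus,Staphylococcus)))).
That clade also contains Staphylococcus, which is not in the proposed group, so the group is not monophyletic.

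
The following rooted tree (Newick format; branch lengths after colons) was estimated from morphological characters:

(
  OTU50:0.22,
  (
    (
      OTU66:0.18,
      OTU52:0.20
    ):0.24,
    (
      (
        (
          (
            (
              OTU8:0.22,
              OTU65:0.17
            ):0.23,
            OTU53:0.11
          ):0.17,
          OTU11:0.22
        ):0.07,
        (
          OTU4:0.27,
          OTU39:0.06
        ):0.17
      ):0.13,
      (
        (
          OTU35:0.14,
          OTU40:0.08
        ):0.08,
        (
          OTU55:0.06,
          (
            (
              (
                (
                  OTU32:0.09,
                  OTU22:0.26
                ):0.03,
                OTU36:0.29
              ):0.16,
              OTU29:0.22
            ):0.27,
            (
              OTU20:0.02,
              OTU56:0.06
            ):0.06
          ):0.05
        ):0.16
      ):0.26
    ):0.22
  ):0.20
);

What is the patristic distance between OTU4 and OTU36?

The path runs OTU4 → … → MRCA → … → OTU36; the MRCA is the node subtending (((((OTU8,OTU65),OTU53),OTU11),(OTU4,OTU39)),((OTU35,OTU40),(OTU55,((((OTU32,OTU22),OTU36),OTU29),(OTU20,OTU56))))).
Branch lengths along that path: 0.27 + 0.17 + 0.13 + 0.26 + 0.16 + 0.05 + 0.27 + 0.16 + 0.29 = 1.76.

1.76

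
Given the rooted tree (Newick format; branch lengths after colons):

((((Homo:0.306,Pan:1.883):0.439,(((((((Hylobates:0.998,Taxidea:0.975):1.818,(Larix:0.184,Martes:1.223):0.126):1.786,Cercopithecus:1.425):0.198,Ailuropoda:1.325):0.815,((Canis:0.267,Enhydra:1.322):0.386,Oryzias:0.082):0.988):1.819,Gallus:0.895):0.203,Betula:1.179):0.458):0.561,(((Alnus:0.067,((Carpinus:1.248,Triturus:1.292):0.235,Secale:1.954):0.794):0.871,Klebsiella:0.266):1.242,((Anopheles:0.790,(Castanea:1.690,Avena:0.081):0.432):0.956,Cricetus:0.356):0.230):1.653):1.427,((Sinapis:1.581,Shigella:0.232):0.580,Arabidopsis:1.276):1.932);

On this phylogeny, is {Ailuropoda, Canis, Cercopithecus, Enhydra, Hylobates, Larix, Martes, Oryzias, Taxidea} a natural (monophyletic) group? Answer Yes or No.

The most recent common ancestor of these taxa subtends (((((Hylobates,Taxidea),(Larix,Martes)),Cercopithecus),Ailuropoda),((Canis,Enhydra),Oryzias)).
That clade has exactly 9 tips — every listed taxon and nothing else — so the group is monophyletic.

Yes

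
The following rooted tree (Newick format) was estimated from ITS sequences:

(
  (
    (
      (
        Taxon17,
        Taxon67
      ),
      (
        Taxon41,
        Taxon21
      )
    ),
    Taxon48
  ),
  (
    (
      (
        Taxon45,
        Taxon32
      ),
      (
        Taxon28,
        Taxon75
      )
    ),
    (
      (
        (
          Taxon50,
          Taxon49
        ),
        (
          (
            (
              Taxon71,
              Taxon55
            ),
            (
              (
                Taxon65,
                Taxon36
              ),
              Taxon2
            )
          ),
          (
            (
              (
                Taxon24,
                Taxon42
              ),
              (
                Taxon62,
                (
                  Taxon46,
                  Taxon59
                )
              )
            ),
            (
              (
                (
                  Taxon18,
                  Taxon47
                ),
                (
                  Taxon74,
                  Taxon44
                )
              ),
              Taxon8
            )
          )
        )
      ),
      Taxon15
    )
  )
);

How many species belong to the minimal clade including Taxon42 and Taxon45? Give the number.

The MRCA of Taxon42 and Taxon45 is the node subtending (((Taxon45,Taxon32),(Taxon28,Taxon75)),(((Taxon50,Taxon49),(((Taxon71,Taxon55),((Taxon65,Taxon36),Taxon2)),(((Taxon24,Taxon42),(Taxon62,(Taxon46,Taxon59))),(((Taxon18,Taxon47),(Taxon74,Taxon44)),Taxon8)))),Taxon15)).
That clade contains 22 terminal taxa: Taxon15, Taxon18, Taxon2, Taxon24, Taxon28, Taxon32, Taxon36, Taxon42, Taxon44, Taxon45, Taxon46, Taxon47, Taxon49, Taxon50, Taxon55, Taxon59, Taxon62, Taxon65, Taxon71, Taxon74, Taxon75, Taxon8.

22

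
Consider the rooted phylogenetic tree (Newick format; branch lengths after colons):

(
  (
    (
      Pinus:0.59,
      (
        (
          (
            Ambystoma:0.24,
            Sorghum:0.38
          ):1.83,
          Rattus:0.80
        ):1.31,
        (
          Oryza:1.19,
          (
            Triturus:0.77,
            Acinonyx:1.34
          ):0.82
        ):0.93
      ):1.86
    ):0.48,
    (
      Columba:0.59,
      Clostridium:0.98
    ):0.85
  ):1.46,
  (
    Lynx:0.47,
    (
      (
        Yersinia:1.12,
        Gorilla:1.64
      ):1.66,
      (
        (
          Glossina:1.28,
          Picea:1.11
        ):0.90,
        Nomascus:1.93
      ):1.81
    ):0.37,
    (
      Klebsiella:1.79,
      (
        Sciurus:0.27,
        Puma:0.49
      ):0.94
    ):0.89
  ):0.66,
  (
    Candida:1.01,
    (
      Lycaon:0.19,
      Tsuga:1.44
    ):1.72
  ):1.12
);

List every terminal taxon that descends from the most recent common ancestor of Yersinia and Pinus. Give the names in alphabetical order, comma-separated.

Acinonyx, Ambystoma, Candida, Clostridium, Columba, Glossina, Gorilla, Klebsiella, Lycaon, Lynx, Nomascus, Oryza, Picea, Pinus, Puma, Rattus, Sciurus, Sorghum, Triturus, Tsuga, Yersinia

Tracing Yersinia: it sits inside (Yersinia,Gorilla).
Tracing Pinus: it sits inside (Pinus,(((Ambystoma,Sorghum),Rattus),(Oryza,(Triturus,Acinonyx)))).
The smallest clade enclosing both is the whole tree (their MRCA is the root), so the answer is all 21 tips in alphabetical order.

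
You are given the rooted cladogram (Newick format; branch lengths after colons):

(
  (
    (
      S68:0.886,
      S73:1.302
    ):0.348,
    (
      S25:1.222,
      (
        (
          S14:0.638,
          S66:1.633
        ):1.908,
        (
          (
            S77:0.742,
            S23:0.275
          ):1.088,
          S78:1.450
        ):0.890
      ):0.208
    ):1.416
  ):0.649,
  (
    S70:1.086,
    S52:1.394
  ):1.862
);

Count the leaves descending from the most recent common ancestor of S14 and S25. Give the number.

The MRCA of S14 and S25 is the node subtending (S25,((S14,S66),((S77,S23),S78))).
That clade contains 6 terminal taxa: S14, S23, S25, S66, S77, S78.

6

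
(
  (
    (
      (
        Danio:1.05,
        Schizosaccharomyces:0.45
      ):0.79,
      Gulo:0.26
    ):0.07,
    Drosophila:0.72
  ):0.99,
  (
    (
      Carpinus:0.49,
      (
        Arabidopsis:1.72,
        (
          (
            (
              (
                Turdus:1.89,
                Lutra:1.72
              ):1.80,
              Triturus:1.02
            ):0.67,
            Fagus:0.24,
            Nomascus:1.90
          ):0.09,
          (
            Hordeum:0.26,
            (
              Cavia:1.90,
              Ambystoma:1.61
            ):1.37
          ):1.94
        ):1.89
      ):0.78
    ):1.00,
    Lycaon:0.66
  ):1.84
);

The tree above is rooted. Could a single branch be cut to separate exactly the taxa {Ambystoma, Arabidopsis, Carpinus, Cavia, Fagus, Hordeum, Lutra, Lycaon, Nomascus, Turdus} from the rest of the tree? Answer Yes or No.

The MRCA of the listed taxa subtends ((Carpinus,(Arabidopsis,((((Turdus,Lutra),Triturus),Fagus,Nomascus),(Hordeum,(Cavia,Ambystoma))))),Lycaon).
That clade also contains Triturus, which is not in the proposed group, so the group is not monophyletic.

No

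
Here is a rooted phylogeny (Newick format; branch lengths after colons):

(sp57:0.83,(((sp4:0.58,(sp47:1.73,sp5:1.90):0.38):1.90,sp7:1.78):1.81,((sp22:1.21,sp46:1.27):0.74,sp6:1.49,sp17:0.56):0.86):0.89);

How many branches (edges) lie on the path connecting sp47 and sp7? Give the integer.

4

The MRCA of sp47 and sp7 is the node subtending ((sp4,(sp47,sp5)),sp7).
From sp47 up to that node: 3 branches. From sp7 up to the same node: 1 branch. Total: 3 + 1 = 4.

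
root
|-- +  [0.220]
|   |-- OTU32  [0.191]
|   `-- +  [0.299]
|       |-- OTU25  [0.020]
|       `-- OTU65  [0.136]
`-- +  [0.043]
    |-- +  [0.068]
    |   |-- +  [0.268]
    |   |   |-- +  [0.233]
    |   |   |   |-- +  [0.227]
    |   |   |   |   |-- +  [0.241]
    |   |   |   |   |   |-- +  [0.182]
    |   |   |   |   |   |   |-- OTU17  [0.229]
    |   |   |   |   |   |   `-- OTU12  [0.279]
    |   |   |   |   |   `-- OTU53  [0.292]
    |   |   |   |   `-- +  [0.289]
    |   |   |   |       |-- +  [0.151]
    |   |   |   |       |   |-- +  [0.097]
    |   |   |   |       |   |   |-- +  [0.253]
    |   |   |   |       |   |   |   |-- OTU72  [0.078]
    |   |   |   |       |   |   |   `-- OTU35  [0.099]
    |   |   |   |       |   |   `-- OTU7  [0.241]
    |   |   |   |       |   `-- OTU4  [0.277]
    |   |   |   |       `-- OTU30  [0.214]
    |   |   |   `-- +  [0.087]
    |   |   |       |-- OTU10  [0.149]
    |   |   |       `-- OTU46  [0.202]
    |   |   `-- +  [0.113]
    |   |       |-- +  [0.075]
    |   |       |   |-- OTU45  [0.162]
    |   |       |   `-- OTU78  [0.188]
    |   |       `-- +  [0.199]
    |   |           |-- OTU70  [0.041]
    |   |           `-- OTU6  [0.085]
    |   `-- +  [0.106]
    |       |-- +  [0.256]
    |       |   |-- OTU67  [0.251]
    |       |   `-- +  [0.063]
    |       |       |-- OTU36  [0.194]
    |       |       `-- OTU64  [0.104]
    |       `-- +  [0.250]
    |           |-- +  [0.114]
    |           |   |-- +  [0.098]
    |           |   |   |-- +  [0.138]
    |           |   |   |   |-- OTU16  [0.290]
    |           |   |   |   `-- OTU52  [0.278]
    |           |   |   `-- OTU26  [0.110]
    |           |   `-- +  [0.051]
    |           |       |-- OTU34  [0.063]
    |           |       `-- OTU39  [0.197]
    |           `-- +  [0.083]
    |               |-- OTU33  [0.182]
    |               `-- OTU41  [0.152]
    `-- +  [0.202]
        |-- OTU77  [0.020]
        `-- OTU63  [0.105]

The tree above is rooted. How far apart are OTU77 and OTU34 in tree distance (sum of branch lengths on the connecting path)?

0.874

The path runs OTU77 → … → MRCA → … → OTU34; the MRCA is the node subtending (((((((OTU17,OTU12),OTU53),((((OTU72,OTU35),OTU7),OTU4),OTU30)),(OTU10,OTU46)),((OTU45,OTU78),(OTU70,OTU6))),((OTU67,(OTU36,OTU64)),((((OTU16,OTU52),OTU26),(OTU34,OTU39)),(OTU33,OTU41)))),(OTU77,OTU63)).
Branch lengths along that path: 0.020 + 0.202 + 0.068 + 0.106 + 0.250 + 0.114 + 0.051 + 0.063 = 0.874.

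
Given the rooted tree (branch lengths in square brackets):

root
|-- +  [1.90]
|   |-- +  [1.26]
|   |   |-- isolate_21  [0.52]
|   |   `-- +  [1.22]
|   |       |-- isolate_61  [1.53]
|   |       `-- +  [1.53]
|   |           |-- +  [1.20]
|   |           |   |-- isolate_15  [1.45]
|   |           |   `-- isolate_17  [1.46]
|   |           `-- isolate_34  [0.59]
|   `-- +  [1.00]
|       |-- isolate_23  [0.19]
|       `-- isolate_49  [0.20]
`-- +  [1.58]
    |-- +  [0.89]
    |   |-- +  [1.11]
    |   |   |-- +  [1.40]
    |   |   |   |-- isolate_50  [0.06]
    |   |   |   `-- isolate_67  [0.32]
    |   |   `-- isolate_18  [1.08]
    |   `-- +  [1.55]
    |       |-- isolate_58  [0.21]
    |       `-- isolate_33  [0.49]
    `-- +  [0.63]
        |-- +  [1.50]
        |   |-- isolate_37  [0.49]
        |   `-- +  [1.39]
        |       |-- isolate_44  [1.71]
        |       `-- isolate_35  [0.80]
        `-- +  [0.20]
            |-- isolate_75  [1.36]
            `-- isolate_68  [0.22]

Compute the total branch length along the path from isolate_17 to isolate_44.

The path runs isolate_17 → … → MRCA → … → isolate_44; the MRCA is the root of the tree.
Branch lengths along that path: 1.46 + 1.20 + 1.53 + 1.22 + 1.26 + 1.90 + 1.58 + 0.63 + 1.50 + 1.39 + 1.71 = 15.38.

15.38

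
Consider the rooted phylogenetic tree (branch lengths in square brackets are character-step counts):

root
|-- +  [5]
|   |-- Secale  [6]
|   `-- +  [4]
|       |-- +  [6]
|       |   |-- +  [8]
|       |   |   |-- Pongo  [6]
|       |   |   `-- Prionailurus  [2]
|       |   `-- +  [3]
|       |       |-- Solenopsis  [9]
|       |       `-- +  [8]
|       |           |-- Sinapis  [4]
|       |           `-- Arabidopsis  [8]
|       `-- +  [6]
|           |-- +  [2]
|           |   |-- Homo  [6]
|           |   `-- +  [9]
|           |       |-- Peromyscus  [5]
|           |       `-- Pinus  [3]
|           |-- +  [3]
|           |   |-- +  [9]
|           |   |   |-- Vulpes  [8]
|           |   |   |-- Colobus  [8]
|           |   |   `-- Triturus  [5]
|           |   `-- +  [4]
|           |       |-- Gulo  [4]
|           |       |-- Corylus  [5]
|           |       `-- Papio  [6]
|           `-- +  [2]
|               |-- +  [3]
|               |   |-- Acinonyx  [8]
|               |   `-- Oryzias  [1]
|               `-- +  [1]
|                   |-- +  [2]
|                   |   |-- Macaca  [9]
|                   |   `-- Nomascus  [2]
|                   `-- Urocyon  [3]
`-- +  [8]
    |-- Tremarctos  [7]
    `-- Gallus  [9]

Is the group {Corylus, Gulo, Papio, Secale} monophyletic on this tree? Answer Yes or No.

No

The MRCA of the listed taxa subtends (Secale,(((Pongo,Prionailurus),(Solenopsis,(Sinapis,Arabidopsis))),((Homo,(Peromyscus,Pinus)),((Vulpes,Colobus,Triturus),(Gulo,Corylus,Papio)),((Acinonyx,Oryzias),((Macaca,Nomascus),Urocyon))))).
That clade also contains Acinonyx, Arabidopsis, Colobus, Homo, Macaca, Nomascus, Oryzias, Peromyscus, Pinus, Pongo, Prionailurus, Sinapis, Solenopsis, Triturus, Urocyon, Vulpes, which are not in the proposed group, so the group is not monophyletic.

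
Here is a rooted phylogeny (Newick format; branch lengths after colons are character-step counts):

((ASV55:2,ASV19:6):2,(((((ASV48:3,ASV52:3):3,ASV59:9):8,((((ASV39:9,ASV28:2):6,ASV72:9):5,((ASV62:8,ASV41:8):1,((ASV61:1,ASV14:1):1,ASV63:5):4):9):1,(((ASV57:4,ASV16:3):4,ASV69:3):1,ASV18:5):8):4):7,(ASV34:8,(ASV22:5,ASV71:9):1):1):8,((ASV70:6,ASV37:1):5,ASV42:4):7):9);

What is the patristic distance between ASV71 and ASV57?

39

The path runs ASV71 → … → MRCA → … → ASV57; the MRCA is the node subtending ((((ASV48,ASV52),ASV59),((((ASV39,ASV28),ASV72),((ASV62,ASV41),((ASV61,ASV14),ASV63))),(((ASV57,ASV16),ASV69),ASV18))),(ASV34,(ASV22,ASV71))).
Branch lengths along that path: 9 + 1 + 1 + 7 + 4 + 8 + 1 + 4 + 4 = 39.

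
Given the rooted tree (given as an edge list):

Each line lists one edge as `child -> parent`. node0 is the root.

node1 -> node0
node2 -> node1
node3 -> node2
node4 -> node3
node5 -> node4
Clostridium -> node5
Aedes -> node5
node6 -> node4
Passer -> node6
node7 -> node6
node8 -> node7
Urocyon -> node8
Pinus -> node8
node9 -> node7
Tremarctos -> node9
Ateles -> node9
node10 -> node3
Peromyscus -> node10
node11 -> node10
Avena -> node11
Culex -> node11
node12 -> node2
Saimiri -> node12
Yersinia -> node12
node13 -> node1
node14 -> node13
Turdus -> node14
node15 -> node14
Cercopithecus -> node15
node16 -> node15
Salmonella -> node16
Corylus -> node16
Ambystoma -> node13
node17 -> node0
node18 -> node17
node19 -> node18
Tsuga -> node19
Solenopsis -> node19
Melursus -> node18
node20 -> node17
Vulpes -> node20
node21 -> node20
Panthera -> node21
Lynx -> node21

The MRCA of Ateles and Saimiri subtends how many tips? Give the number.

The MRCA of Ateles and Saimiri is the node subtending ((((Clostridium,Aedes),(Passer,((Urocyon,Pinus),(Tremarctos,Ateles)))),(Peromyscus,(Avena,Culex))),(Saimiri,Yersinia)).
That clade contains 12 terminal taxa: Aedes, Ateles, Avena, Clostridium, Culex, Passer, Peromyscus, Pinus, Saimiri, Tremarctos, Urocyon, Yersinia.

12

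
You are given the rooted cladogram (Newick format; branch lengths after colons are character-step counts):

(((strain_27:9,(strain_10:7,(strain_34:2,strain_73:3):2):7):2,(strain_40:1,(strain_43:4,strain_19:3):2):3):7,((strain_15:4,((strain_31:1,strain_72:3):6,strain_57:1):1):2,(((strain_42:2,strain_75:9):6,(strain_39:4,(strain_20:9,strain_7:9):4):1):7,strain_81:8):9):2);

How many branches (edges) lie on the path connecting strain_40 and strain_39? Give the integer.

8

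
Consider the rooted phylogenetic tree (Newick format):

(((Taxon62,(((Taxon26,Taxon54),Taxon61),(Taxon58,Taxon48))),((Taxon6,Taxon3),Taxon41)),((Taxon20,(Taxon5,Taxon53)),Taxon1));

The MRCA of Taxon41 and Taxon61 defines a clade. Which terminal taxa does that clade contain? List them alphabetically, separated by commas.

Taxon26, Taxon3, Taxon41, Taxon48, Taxon54, Taxon58, Taxon6, Taxon61, Taxon62

Tracing Taxon41: it sits inside ((Taxon6,Taxon3),Taxon41).
Tracing Taxon61: it sits inside ((Taxon26,Taxon54),Taxon61).
The smallest clade enclosing both is ((Taxon62,(((Taxon26,Taxon54),Taxon61),(Taxon58,Taxon48))),((Taxon6,Taxon3),Taxon41)); the answer is its 9 terminal taxa in alphabetical order.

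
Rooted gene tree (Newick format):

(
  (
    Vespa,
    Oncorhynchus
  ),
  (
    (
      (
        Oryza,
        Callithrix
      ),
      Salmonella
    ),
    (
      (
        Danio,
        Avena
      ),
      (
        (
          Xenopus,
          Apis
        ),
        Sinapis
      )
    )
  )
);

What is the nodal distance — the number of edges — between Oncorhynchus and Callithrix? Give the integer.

6

The MRCA of Oncorhynchus and Callithrix is the root of the tree.
From Oncorhynchus up to that node: 2 branches. From Callithrix up to the same node: 4 branches. Total: 2 + 4 = 6.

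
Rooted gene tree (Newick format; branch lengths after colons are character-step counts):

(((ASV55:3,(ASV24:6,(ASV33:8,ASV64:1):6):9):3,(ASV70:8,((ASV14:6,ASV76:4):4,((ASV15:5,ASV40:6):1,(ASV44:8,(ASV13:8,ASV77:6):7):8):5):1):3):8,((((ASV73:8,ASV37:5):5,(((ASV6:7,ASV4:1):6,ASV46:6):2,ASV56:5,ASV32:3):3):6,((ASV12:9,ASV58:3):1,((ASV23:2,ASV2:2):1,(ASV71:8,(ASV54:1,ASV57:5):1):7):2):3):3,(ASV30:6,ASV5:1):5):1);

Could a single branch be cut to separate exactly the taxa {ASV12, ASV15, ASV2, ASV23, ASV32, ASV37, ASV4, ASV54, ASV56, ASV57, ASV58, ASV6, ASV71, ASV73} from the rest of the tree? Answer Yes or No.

No

The MRCA of the listed taxa is the root, so the smallest clade containing them is the whole tree.
That clade also contains ASV13, ASV14, ASV24, ASV30, ASV33, ASV40, ASV44, ASV46, ASV5, ASV55, ASV64, ASV70, ASV76, ASV77, which are not in the proposed group, so the group is not monophyletic.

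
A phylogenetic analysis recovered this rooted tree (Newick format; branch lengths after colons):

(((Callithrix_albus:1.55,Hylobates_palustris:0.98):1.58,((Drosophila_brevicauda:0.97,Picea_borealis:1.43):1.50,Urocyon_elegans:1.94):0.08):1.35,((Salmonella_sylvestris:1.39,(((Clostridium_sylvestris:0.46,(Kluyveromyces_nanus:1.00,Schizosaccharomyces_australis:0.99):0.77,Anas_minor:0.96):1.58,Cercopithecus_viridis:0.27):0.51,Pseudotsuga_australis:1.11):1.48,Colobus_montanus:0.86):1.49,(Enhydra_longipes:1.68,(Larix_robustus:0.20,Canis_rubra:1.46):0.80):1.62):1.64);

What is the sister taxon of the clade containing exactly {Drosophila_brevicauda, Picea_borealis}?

The clade containing exactly {Drosophila_brevicauda, Picea_borealis} attaches to the tree at the node subtending ((Drosophila_brevicauda,Picea_borealis),Urocyon_elegans).
The other lineage descending from that same node — the sister group — is the single tip Urocyon_elegans.

Urocyon_elegans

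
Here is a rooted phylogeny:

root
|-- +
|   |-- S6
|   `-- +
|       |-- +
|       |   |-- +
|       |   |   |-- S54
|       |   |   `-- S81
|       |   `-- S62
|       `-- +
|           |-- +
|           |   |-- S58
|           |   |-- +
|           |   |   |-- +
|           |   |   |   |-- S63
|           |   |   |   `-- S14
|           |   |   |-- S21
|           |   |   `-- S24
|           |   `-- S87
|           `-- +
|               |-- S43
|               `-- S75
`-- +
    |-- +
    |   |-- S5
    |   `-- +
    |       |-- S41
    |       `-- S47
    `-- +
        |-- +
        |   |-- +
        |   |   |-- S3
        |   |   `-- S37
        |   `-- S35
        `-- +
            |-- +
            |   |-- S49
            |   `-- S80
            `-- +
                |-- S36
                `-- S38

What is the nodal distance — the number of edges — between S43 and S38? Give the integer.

The MRCA of S43 and S38 is the root of the tree.
From S43 up to that node: 5 branches. From S38 up to the same node: 5 branches. Total: 5 + 5 = 10.

10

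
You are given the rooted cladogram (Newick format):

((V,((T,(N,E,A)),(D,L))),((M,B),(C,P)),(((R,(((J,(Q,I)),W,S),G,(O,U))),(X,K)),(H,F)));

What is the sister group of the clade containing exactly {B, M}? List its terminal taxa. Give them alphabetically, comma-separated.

C, P

The clade containing exactly {B, M} attaches to the tree at the node subtending ((M,B),(C,P)).
The other lineage descending from that same node — the sister group — is (C,P); its 2 tips in alphabetical order are the answer.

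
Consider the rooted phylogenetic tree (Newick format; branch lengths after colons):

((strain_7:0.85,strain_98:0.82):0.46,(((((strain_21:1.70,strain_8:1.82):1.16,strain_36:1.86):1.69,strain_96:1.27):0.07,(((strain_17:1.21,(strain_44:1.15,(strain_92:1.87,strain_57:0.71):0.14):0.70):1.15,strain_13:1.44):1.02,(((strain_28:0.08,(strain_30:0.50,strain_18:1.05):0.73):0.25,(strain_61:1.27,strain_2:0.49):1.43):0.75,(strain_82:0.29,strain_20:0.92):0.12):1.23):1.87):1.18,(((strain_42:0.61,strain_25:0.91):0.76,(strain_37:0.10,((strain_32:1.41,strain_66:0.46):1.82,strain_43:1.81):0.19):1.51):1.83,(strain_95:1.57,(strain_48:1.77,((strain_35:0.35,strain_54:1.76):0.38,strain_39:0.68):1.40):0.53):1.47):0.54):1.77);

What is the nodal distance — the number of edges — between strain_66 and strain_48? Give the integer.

The MRCA of strain_66 and strain_48 is the node subtending (((strain_42,strain_25),(strain_37,((strain_32,strain_66),strain_43))),(strain_95,(strain_48,((strain_35,strain_54),strain_39)))).
From strain_66 up to that node: 5 branches. From strain_48 up to the same node: 3 branches. Total: 5 + 3 = 8.

8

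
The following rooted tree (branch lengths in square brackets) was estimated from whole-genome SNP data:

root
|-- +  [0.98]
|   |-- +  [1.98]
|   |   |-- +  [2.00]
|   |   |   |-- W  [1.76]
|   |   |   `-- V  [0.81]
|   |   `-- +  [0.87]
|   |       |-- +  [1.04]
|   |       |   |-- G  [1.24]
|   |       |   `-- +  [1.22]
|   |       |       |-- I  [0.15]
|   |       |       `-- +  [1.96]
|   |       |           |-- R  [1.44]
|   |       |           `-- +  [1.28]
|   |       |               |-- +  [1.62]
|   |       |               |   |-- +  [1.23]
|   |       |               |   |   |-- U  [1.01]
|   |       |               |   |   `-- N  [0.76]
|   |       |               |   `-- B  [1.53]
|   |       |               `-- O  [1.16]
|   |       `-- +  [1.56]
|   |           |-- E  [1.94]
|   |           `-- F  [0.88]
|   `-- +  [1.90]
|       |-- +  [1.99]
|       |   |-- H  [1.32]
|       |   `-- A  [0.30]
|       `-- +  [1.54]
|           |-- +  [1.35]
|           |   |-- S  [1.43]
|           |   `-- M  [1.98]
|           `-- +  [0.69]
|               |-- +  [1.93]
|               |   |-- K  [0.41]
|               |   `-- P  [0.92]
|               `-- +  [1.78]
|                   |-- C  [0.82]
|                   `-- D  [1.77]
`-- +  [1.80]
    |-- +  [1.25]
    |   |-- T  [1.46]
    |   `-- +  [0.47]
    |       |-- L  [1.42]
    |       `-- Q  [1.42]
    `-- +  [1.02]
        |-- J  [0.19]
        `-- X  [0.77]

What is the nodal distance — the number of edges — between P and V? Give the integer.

The MRCA of P and V is the node subtending (((W,V),((G,(I,(R,(((U,N),B),O)))),(E,F))),((H,A),((S,M),((K,P),(C,D))))).
From P up to that node: 5 branches. From V up to the same node: 3 branches. Total: 5 + 3 = 8.

8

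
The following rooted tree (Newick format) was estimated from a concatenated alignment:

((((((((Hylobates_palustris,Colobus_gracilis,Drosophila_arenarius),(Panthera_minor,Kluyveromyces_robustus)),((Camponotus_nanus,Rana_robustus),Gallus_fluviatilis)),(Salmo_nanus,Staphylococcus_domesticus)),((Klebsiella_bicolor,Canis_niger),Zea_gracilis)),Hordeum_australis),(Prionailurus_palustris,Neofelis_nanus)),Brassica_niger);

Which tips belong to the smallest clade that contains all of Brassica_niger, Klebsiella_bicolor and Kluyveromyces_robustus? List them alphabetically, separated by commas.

Brassica_niger, Camponotus_nanus, Canis_niger, Colobus_gracilis, Drosophila_arenarius, Gallus_fluviatilis, Hordeum_australis, Hylobates_palustris, Klebsiella_bicolor, Kluyveromyces_robustus, Neofelis_nanus, Panthera_minor, Prionailurus_palustris, Rana_robustus, Salmo_nanus, Staphylococcus_domesticus, Zea_gracilis

Tracing Brassica_niger: it attaches directly to the root.
Tracing Klebsiella_bicolor: it sits inside (Klebsiella_bicolor,Canis_niger).
Tracing Kluyveromyces_robustus: it sits inside (Panthera_minor,Kluyveromyces_robustus).
The smallest clade enclosing all 3 is the whole tree (their MRCA is the root), so the answer is all 17 tips in alphabetical order.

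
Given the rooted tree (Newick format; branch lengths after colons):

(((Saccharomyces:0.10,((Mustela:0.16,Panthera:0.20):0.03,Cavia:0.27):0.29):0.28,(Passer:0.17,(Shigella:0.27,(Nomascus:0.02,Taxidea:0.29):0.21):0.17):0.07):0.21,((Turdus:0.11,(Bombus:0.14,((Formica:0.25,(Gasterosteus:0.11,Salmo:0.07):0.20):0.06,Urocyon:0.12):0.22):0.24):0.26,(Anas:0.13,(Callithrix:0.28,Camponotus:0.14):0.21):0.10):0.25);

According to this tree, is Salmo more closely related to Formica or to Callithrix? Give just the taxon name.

The MRCA of Salmo and Formica subtends (Formica,(Gasterosteus,Salmo)) (3 taxa).
The MRCA of Salmo and Callithrix subtends ((Turdus,(Bombus,((Formica,(Gasterosteus,Salmo)),Urocyon))),(Anas,(Callithrix,Camponotus))) (9 taxa).
The first is nested inside the second, so Salmo shares a more recent common ancestor with Formica.

Formica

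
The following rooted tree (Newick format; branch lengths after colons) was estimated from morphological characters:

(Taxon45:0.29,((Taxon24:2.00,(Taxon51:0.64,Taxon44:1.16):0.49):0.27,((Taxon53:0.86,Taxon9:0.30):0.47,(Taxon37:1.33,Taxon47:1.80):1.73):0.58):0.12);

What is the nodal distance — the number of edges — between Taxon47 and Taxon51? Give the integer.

6

The MRCA of Taxon47 and Taxon51 is the node subtending ((Taxon24,(Taxon51,Taxon44)),((Taxon53,Taxon9),(Taxon37,Taxon47))).
From Taxon47 up to that node: 3 branches. From Taxon51 up to the same node: 3 branches. Total: 3 + 3 = 6.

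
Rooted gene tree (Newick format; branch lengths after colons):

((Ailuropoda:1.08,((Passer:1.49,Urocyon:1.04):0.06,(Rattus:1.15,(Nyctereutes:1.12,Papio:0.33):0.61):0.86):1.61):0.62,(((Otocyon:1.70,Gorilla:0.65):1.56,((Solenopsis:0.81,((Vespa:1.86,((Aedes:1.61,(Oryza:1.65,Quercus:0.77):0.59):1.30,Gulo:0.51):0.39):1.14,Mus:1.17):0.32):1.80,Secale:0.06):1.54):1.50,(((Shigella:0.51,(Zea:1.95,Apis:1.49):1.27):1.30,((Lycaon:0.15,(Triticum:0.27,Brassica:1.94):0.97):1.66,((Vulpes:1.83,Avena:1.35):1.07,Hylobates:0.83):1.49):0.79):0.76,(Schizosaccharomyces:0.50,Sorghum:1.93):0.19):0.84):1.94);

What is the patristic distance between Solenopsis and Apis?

The path runs Solenopsis → … → MRCA → … → Apis; the MRCA is the node subtending (((Otocyon,Gorilla),((Solenopsis,((Vespa,((Aedes,(Oryza,Quercus)),Gulo)),Mus)),Secale)),(((Shigella,(Zea,Apis)),((Lycaon,(Triticum,Brassica)),((Vulpes,Avena),Hylobates))),(Schizosaccharomyces,Sorghum))).
Branch lengths along that path: 0.81 + 1.80 + 1.54 + 1.50 + 0.84 + 0.76 + 1.30 + 1.27 + 1.49 = 11.31.

11.31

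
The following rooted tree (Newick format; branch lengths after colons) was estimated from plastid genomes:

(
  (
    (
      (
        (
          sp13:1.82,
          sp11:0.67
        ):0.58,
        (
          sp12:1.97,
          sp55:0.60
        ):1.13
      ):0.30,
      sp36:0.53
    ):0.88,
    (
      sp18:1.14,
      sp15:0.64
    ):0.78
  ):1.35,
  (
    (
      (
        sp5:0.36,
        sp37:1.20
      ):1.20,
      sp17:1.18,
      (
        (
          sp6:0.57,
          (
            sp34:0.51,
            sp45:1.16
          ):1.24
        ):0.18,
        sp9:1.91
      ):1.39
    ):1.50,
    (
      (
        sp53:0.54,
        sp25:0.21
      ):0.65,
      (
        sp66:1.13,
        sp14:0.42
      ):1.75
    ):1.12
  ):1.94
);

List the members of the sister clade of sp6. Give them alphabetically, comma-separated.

sp34, sp45

sp6 attaches to the tree at the node subtending (sp6,(sp34,sp45)).
The other lineage descending from that same node — the sister group — is (sp34,sp45); its 2 tips in alphabetical order are the answer.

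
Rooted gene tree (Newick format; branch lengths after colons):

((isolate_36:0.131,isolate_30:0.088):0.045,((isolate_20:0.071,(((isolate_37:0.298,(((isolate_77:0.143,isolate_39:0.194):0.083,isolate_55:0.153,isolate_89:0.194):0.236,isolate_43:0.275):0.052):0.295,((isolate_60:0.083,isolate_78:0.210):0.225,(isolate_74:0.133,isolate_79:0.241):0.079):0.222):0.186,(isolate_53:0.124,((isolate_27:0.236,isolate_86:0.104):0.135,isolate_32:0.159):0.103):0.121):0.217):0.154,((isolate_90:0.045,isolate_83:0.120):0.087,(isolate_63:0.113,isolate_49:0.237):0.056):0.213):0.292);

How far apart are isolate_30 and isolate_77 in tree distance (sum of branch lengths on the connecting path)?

1.791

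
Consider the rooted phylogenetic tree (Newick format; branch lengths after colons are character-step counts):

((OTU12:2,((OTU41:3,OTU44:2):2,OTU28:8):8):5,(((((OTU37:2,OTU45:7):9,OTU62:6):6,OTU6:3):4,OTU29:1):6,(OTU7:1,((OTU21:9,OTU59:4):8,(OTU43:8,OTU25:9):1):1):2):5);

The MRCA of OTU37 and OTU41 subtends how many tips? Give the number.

The MRCA of OTU37 and OTU41 is the root, so the clade is the entire tree.
That clade contains 14 terminal taxa: OTU12, OTU21, OTU25, OTU28, OTU29, OTU37, OTU41, OTU43, OTU44, OTU45, OTU59, OTU6, OTU62, OTU7.

14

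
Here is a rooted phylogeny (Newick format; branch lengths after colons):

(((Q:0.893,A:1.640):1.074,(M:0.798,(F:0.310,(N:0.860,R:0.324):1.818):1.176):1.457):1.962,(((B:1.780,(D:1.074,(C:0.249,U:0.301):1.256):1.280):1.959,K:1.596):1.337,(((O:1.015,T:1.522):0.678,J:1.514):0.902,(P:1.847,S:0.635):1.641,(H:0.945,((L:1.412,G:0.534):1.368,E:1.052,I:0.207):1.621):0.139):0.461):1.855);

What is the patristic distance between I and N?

The path runs I → … → MRCA → … → N; the MRCA is the root of the tree.
Branch lengths along that path: 0.207 + 1.621 + 0.139 + 0.461 + 1.855 + 1.962 + 1.457 + 1.176 + 1.818 + 0.860 = 11.556.

11.556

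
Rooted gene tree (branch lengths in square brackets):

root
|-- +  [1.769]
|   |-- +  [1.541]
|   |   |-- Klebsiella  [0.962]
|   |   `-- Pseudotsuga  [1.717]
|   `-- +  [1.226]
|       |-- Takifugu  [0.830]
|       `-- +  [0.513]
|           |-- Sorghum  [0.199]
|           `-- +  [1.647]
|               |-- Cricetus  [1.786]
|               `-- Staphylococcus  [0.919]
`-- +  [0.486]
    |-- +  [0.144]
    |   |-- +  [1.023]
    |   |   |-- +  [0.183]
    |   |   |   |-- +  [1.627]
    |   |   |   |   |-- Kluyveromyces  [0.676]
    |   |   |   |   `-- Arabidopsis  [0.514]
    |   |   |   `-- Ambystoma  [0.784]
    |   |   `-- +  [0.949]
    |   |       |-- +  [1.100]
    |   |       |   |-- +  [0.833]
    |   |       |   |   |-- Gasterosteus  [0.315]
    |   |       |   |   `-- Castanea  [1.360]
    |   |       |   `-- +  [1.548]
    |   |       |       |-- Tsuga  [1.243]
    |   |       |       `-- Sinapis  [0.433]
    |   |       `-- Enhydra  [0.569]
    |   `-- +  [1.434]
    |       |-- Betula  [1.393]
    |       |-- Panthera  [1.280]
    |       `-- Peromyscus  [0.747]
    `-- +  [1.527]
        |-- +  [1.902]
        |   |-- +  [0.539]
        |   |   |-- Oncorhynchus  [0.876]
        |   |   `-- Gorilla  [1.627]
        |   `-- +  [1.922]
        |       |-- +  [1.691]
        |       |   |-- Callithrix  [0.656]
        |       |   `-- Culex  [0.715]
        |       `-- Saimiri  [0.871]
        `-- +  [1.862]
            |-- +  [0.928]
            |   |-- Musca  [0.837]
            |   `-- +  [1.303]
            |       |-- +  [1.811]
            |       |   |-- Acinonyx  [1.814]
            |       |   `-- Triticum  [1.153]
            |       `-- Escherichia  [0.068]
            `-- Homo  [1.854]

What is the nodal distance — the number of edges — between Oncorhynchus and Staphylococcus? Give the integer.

The MRCA of Oncorhynchus and Staphylococcus is the root of the tree.
From Oncorhynchus up to that node: 5 branches. From Staphylococcus up to the same node: 5 branches. Total: 5 + 5 = 10.

10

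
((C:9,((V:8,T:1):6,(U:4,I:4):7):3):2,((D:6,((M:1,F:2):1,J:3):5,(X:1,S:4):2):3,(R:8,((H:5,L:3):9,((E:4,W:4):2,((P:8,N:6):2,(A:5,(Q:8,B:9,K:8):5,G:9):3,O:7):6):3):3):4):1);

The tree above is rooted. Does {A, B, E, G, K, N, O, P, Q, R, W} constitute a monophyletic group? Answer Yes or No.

The MRCA of the listed taxa subtends (R,((H,L),((E,W),((P,N),(A,(Q,B,K),G),O)))).
That clade also contains H, L, which are not in the proposed group, so the group is not monophyletic.

No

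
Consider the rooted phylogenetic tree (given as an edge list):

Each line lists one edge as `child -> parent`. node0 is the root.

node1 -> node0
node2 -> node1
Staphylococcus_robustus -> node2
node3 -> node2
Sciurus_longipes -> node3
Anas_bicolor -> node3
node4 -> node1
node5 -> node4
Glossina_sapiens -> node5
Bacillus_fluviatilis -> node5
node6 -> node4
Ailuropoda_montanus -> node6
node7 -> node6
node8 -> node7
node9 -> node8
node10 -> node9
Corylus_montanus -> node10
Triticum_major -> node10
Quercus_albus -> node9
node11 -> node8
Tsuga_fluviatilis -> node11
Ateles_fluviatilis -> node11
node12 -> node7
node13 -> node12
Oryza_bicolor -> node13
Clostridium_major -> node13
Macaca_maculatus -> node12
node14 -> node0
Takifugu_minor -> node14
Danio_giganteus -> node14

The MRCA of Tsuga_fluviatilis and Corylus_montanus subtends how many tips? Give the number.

5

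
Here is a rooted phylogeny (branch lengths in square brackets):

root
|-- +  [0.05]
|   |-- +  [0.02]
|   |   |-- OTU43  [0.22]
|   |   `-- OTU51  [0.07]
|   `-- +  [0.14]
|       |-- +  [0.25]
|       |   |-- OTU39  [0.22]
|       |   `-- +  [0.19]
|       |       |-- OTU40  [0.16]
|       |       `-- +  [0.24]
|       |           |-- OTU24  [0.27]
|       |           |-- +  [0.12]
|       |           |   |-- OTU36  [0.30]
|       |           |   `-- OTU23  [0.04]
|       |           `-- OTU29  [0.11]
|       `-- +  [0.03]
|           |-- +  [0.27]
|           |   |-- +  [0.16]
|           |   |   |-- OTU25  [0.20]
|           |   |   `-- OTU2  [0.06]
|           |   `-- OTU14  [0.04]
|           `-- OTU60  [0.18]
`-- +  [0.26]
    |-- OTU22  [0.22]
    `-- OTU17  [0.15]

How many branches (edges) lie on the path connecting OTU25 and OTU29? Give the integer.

8

The MRCA of OTU25 and OTU29 is the node subtending ((OTU39,(OTU40,(OTU24,(OTU36,OTU23),OTU29))),(((OTU25,OTU2),OTU14),OTU60)).
From OTU25 up to that node: 4 branches. From OTU29 up to the same node: 4 branches. Total: 4 + 4 = 8.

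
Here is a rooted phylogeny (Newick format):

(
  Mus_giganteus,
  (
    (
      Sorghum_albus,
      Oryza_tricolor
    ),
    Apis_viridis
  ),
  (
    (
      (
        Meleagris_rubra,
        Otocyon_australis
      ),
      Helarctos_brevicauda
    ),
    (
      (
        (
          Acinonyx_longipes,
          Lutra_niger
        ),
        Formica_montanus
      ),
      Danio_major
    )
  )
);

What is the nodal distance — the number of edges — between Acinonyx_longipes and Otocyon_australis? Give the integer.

The MRCA of Acinonyx_longipes and Otocyon_australis is the node subtending (((Meleagris_rubra,Otocyon_australis),Helarctos_brevicauda),(((Acinonyx_longipes,Lutra_niger),Formica_montanus),Danio_major)).
From Acinonyx_longipes up to that node: 4 branches. From Otocyon_australis up to the same node: 3 branches. Total: 4 + 3 = 7.

7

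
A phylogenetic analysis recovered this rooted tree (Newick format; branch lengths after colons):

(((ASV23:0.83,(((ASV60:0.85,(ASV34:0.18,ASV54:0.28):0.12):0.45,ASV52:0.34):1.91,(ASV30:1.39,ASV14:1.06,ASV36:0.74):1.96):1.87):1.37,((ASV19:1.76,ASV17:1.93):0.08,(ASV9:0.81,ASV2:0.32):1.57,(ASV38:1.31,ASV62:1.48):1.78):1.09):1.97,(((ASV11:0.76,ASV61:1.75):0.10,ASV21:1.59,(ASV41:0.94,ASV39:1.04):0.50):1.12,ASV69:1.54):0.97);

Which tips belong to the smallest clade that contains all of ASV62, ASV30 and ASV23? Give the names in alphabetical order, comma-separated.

ASV14, ASV17, ASV19, ASV2, ASV23, ASV30, ASV34, ASV36, ASV38, ASV52, ASV54, ASV60, ASV62, ASV9

Tracing ASV62: it sits inside (ASV38,ASV62).
Tracing ASV30: it sits inside (ASV30,ASV14,ASV36).
Tracing ASV23: it sits inside (ASV23,(((ASV60,(ASV34,ASV54)),ASV52),(ASV30,ASV14,ASV36))).
The smallest clade enclosing all 3 is ((ASV23,(((ASV60,(ASV34,ASV54)),ASV52),(ASV30,ASV14,ASV36))),((ASV19,ASV17),(ASV9,ASV2),(ASV38,ASV62))); the answer is its 14 terminal taxa in alphabetical order.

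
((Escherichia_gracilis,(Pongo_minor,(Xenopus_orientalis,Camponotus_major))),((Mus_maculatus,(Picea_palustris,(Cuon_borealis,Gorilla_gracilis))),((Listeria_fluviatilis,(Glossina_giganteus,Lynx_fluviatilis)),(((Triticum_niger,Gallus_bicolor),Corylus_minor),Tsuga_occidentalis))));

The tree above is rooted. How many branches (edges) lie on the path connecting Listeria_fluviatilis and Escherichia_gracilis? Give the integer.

6

The MRCA of Listeria_fluviatilis and Escherichia_gracilis is the root of the tree.
From Listeria_fluviatilis up to that node: 4 branches. From Escherichia_gracilis up to the same node: 2 branches. Total: 4 + 2 = 6.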